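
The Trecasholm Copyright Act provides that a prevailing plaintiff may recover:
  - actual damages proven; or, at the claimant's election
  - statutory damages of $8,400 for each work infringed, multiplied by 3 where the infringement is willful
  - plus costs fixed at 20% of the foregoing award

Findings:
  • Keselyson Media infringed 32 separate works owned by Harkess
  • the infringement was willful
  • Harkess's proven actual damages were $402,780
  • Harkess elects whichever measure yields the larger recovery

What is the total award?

Statutory damages: 32 × $8,400 = $268,800
Trebled: 3 × $268,800 = $806,400
Greater of actual damages ($402,780) or enhanced statutory damages ($806,400): $806,400
Costs: 20% of $806,400 = $161,280
Award plus costs: $806,400 + $161,280 = $967,680

Award: $967,680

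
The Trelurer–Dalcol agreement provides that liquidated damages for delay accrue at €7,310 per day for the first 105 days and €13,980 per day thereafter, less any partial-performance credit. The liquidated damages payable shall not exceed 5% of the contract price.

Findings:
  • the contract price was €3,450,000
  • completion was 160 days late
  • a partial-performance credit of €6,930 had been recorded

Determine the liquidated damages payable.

€172,500

First 105 days: 105 × €7,310 = €767,550
Remaining days: (160 − 105) × €13,980 = €768,900
Accrued per-day damages: €767,550 + €768,900 = €1,536,450
Less partial-performance credit: €1,536,450 − €6,930 = €1,529,520
Cap: 5% of €3,450,000 = €172,500
Cap at €172,500: €1,529,520 exceeds the cap → €172,500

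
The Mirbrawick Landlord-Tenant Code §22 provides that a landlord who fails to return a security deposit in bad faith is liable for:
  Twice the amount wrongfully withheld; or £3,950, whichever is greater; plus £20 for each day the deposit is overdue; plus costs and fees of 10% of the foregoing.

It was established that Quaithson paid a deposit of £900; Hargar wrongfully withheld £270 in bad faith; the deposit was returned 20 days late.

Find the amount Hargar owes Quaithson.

Doubled: 2 × £270 = £540
Minimum £3,950: £540 is below the minimum → £3,950
Late-return penalty: 20 × £20 = £400
Damages plus late penalty: £3,950 + £400 = £4,350
Costs and fees: 10% of £4,350 = £435
Total recovery: £4,350 + £435 = £4,785

£4,785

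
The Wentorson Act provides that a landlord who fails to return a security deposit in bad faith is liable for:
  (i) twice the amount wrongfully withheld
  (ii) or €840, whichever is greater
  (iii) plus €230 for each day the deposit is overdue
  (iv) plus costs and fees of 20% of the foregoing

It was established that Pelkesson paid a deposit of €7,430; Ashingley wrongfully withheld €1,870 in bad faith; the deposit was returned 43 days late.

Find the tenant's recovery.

€16,356

Doubled: 2 × €1,870 = €3,740
Minimum €840: €3,740 meets the minimum, no increase.
Late-return penalty: 43 × €230 = €9,890
Damages plus late penalty: €3,740 + €9,890 = €13,630
Costs and fees: 20% of €13,630 = €2,726
Total recovery: €13,630 + €2,726 = €16,356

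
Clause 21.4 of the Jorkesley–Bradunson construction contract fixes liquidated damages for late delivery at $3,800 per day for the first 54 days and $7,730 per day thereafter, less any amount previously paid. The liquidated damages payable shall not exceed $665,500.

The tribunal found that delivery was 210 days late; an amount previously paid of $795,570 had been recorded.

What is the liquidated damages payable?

$615,510

First 54 days: 54 × $3,800 = $205,200
Remaining days: (210 − 54) × $7,730 = $1,205,880
Accrued per-day damages: $205,200 + $1,205,880 = $1,411,080
Less amount previously paid: $1,411,080 − $795,570 = $615,510
Cap at $665,500: $615,510 is within the cap, no reduction.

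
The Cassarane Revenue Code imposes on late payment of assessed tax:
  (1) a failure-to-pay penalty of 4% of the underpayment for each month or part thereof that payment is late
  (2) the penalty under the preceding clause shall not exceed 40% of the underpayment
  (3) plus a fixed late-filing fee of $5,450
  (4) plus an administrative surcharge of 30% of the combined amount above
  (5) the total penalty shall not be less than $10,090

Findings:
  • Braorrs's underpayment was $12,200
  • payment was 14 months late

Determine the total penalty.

$13,429

Accrued rate: 4% × 14 = 56%, capped at 40% → 40%
Failure-to-pay penalty: 40% of $12,200 = $4,880
Penalty before surcharge: $4,880 + $5,450 = $10,330
Administrative surcharge: 30% of $10,330 = $3,099
Total penalty: $10,330 + $3,099 = $13,429
Minimum $10,090: $13,429 meets the minimum, no increase.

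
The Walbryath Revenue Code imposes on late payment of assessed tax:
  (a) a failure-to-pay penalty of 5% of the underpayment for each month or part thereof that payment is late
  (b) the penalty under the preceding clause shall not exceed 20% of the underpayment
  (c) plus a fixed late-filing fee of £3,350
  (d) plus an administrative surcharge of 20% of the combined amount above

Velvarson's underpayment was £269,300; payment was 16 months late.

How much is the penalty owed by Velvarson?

£68,652

Accrued rate: 5% × 16 = 80%, capped at 20% → 20%
Failure-to-pay penalty: 20% of £269,300 = £53,860
Penalty before surcharge: £53,860 + £3,350 = £57,210
Administrative surcharge: 20% of £57,210 = £11,442
Total penalty: £57,210 + £11,442 = £68,652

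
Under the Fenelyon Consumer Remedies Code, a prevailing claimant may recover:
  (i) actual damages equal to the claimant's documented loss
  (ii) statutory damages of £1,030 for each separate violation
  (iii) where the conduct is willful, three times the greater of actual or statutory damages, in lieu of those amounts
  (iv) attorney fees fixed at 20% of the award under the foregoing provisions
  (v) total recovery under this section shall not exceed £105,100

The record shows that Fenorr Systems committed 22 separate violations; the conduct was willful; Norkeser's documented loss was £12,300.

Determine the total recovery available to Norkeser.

£81,576

Statutory damages: 22 × £1,030 = £22,660
Greater of actual damages (£12,300) or statutory damages (£22,660): £22,660
Trebled: 3 × £22,660 = £67,980
Attorney fees: 20% of £67,980 = £13,596
Total before cap: £67,980 + £13,596 = £81,576
Cap at £105,100: £81,576 is within the cap, no reduction.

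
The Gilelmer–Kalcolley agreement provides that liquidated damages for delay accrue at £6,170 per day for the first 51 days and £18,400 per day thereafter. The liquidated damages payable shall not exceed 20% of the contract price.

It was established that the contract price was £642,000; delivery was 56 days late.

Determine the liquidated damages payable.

£128,400

First 51 days: 51 × £6,170 = £314,670
Remaining days: (56 − 51) × £18,400 = £92,000
Accrued per-day damages: £314,670 + £92,000 = £406,670
Cap: 20% of £642,000 = £128,400
Cap at £128,400: £406,670 exceeds the cap → £128,400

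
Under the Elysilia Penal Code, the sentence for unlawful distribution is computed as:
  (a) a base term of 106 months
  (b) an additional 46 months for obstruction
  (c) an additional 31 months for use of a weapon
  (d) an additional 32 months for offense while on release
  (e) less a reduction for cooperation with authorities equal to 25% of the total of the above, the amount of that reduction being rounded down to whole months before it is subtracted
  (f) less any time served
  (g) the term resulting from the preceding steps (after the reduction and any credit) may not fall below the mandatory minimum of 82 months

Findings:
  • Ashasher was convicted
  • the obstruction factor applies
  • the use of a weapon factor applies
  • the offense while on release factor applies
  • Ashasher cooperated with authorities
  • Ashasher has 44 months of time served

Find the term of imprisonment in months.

118 months

Obstruction enhancement: +46 months
Use of a weapon enhancement: +31 months
Offense while on release enhancement: +32 months
Adjusted term: 106 months + 46 months + 31 months + 32 months = 215 months
Cooperation with authorities reduction: 25% of 215 months = 53 months (rounded down)
After reduction: 215 − 53 = 162 months
Less time served: 162 months − 44 months = 118 months
Minimum 82 months: 118 months meets the minimum, no increase.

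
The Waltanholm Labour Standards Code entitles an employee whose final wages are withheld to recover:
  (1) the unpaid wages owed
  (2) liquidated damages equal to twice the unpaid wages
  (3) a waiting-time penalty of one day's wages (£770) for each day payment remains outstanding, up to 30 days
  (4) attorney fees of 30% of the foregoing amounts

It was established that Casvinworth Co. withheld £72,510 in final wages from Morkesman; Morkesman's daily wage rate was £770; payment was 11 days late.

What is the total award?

£293,800

Doubled: 2 × £72,510 = £145,020
Penalty days: min(11, 30) = 11
Waiting-time penalty: 11 × £770 = £8,470
Subtotal: £72,510 + £145,020 + £8,470 = £226,000
Attorney fees: 30% of £226,000 = £67,800
Total award: £226,000 + £67,800 = £293,800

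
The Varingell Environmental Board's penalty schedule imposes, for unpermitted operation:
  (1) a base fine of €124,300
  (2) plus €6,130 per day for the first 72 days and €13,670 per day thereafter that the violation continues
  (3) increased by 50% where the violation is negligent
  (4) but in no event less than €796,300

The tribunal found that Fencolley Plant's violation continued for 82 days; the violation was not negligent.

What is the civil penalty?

€796,300

First 72 days: 72 × €6,130 = €441,360
Remaining days: (82 − 72) × €13,670 = €136,700
Per-day component: €441,360 + €136,700 = €578,060
Base plus per-day: €124,300 + €578,060 = €702,360
The violation was not negligent: no 50% increase.
Minimum €796,300: €702,360 is below the minimum → €796,300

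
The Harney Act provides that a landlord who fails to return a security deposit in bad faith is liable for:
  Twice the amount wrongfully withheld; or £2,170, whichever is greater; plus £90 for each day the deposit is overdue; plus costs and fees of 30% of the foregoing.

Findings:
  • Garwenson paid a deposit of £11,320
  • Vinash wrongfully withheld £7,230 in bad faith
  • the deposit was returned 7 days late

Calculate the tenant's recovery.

Doubled: 2 × £7,230 = £14,460
Minimum £2,170: £14,460 meets the minimum, no increase.
Late-return penalty: 7 × £90 = £630
Damages plus late penalty: £14,460 + £630 = £15,090
Costs and fees: 30% of £15,090 = £4,527
Total recovery: £15,090 + £4,527 = £19,617

£19,617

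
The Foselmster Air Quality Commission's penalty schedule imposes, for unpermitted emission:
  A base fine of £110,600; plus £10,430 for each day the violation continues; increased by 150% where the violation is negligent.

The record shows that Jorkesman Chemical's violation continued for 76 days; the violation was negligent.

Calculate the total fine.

Per-day component: 76 × £10,430 = £792,680
Base plus per-day: £110,600 + £792,680 = £903,280
Enhancement: 150% of £903,280 = £1,354,920
Enhanced fine: £903,280 + £1,354,920 = £2,258,200

£2,258,200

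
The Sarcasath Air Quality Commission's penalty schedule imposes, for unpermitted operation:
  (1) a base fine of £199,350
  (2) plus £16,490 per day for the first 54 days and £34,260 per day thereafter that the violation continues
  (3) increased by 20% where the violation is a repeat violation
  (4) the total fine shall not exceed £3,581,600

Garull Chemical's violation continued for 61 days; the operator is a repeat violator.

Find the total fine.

£1,595,556

First 54 days: 54 × £16,490 = £890,460
Remaining days: (61 − 54) × £34,260 = £239,820
Per-day component: £890,460 + £239,820 = £1,130,280
Base plus per-day: £199,350 + £1,130,280 = £1,329,630
Enhancement: 20% of £1,329,630 = £265,926
Enhanced fine: £1,329,630 + £265,926 = £1,595,556
Cap at £3,581,600: £1,595,556 is within the cap, no reduction.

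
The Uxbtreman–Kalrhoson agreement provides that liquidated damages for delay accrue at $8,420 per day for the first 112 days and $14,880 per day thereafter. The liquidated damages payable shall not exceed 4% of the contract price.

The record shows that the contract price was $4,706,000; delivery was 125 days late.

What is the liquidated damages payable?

$188,240

First 112 days: 112 × $8,420 = $943,040
Remaining days: (125 − 112) × $14,880 = $193,440
Accrued per-day damages: $943,040 + $193,440 = $1,136,480
Cap: 4% of $4,706,000 = $188,240
Cap at $188,240: $1,136,480 exceeds the cap → $188,240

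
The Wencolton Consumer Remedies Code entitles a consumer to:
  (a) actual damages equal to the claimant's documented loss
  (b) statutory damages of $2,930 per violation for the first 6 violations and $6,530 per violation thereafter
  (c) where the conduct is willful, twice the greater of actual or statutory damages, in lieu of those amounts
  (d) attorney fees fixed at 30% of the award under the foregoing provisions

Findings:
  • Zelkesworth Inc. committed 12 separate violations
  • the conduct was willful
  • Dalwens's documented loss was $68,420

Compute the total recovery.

$177,892

First 6 violations: 6 × $2,930 = $17,580
Remaining violations: (12 − 6) × $6,530 = $39,180
Statutory damages: $17,580 + $39,180 = $56,760
Greater of actual damages ($68,420) or statutory damages ($56,760): $68,420
Doubled: 2 × $68,420 = $136,840
Attorney fees: 30% of $136,840 = $41,052
Total recovery: $136,840 + $41,052 = $177,892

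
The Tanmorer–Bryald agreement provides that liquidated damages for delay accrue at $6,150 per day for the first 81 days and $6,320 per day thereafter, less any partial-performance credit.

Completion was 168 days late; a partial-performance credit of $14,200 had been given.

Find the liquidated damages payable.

$1,033,790

First 81 days: 81 × $6,150 = $498,150
Remaining days: (168 − 81) × $6,320 = $549,840
Accrued per-day damages: $498,150 + $549,840 = $1,047,990
Less partial-performance credit: $1,047,990 − $14,200 = $1,033,790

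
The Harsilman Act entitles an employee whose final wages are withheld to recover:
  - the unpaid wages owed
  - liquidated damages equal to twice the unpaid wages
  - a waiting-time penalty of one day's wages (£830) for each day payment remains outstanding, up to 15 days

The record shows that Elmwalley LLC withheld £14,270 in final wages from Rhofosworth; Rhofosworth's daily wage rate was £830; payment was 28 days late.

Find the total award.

£55,260

Doubled: 2 × £14,270 = £28,540
Penalty days: min(28, 15) = 15
Waiting-time penalty: 15 × £830 = £12,450
Total award: £14,270 + £28,540 + £12,450 = £55,260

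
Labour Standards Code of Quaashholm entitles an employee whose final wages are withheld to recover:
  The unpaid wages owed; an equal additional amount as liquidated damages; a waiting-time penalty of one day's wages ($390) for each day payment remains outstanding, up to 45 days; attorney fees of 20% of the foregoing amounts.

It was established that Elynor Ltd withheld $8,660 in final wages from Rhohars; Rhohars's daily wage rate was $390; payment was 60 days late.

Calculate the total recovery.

$41,844

Liquidated damages (equal amount): $8,660
Penalty days: min(60, 45) = 45
Waiting-time penalty: 45 × $390 = $17,550
Subtotal: $8,660 + $8,660 + $17,550 = $34,870
Attorney fees: 20% of $34,870 = $6,974
Total award: $34,870 + $6,974 = $41,844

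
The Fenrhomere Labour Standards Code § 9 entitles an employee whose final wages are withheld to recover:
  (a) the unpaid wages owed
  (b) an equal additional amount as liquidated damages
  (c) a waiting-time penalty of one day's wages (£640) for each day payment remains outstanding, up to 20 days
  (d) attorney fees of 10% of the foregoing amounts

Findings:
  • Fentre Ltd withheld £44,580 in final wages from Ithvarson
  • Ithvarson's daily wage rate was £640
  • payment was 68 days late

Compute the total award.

£112,156

Liquidated damages (equal amount): £44,580
Penalty days: min(68, 20) = 20
Waiting-time penalty: 20 × £640 = £12,800
Subtotal: £44,580 + £44,580 + £12,800 = £101,960
Attorney fees: 10% of £101,960 = £10,196
Total award: £101,960 + £10,196 = £112,156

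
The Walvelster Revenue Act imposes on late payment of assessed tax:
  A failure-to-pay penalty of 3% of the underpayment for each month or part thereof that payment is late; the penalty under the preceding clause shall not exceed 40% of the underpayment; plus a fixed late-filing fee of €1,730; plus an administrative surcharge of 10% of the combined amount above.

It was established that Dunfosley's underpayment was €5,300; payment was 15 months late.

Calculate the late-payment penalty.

Accrued rate: 3% × 15 = 45%, capped at 40% → 40%
Failure-to-pay penalty: 40% of €5,300 = €2,120
Penalty before surcharge: €2,120 + €1,730 = €3,850
Administrative surcharge: 10% of €3,850 = €385
Total penalty: €3,850 + €385 = €4,235

€4,235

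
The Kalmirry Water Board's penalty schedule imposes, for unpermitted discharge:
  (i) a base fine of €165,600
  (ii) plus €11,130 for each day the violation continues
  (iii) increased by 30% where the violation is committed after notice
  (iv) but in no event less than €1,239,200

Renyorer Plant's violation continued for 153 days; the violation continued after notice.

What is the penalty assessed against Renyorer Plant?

Per-day component: 153 × €11,130 = €1,702,890
Base plus per-day: €165,600 + €1,702,890 = €1,868,490
Enhancement: 30% of €1,868,490 = €560,547
Enhanced fine: €1,868,490 + €560,547 = €2,429,037
Minimum €1,239,200: €2,429,037 meets the minimum, no increase.

€2,429,037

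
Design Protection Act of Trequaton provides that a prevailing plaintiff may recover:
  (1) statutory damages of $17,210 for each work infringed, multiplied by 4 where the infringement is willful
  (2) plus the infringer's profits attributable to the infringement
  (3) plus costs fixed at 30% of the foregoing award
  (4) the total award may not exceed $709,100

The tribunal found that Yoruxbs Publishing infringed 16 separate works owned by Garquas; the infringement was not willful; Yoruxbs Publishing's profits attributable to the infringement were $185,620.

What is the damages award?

$599,274

Statutory damages: 16 × $17,210 = $275,360
Infringement not willful: no ×4 enhancement.
Combined award: $275,360 + $185,620 = $460,980
Costs: 30% of $460,980 = $138,294
Award plus costs: $460,980 + $138,294 = $599,274
Cap at $709,100: $599,274 is within the cap, no reduction.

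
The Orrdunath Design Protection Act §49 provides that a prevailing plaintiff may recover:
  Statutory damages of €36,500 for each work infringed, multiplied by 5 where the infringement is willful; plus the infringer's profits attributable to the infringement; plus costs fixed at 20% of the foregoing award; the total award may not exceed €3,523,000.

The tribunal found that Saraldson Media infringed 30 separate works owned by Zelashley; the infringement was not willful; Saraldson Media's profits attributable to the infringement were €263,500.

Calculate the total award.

€1,630,200

Statutory damages: 30 × €36,500 = €1,095,000
Infringement not willful: no ×5 enhancement.
Combined award: €1,095,000 + €263,500 = €1,358,500
Costs: 20% of €1,358,500 = €271,700
Award plus costs: €1,358,500 + €271,700 = €1,630,200
Cap at €3,523,000: €1,630,200 is within the cap, no reduction.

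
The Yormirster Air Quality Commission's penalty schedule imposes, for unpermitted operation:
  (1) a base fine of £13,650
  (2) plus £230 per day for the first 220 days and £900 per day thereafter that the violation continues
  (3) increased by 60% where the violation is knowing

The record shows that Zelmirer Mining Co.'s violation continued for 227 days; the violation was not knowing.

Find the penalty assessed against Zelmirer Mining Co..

£70,550

First 220 days: 220 × £230 = £50,600
Remaining days: (227 − 220) × £900 = £6,300
Per-day component: £50,600 + £6,300 = £56,900
Base plus per-day: £13,650 + £56,900 = £70,550
The violation was not knowing: no 60% increase.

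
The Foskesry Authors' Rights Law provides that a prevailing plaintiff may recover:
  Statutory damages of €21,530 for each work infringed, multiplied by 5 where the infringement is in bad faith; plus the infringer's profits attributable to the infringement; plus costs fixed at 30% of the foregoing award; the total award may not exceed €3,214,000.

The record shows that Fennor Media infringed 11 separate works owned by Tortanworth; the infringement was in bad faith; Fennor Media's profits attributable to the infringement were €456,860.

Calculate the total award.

Statutory damages: 11 × €21,530 = €236,830
Multiplied by 5: 5 × €236,830 = €1,184,150
Combined award: €1,184,150 + €456,860 = €1,641,010
Costs: 30% of €1,641,010 = €492,303
Award plus costs: €1,641,010 + €492,303 = €2,133,313
Cap at €3,214,000: €2,133,313 is within the cap, no reduction.

Award: €2,133,313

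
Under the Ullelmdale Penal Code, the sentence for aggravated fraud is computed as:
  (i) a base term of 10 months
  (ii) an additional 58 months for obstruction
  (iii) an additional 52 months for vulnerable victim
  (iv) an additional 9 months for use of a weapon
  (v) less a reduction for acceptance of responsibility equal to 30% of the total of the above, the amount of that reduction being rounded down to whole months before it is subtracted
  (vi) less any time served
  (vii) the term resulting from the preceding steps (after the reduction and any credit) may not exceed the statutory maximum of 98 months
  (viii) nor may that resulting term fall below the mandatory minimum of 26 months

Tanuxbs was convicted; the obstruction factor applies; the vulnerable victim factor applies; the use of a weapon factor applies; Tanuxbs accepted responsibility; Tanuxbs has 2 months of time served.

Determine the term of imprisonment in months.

Obstruction enhancement: +58 months
Vulnerable victim enhancement: +52 months
Use of a weapon enhancement: +9 months
Adjusted term: 10 months + 58 months + 52 months + 9 months = 129 months
Acceptance of responsibility reduction: 30% of 129 months = 38 months (rounded down)
After reduction: 129 − 38 = 91 months
Less time served: 91 months − 2 months = 89 months
Cap at 98 months: 89 months is within the cap, no reduction.
Minimum 26 months: 89 months meets the minimum, no increase.

89 months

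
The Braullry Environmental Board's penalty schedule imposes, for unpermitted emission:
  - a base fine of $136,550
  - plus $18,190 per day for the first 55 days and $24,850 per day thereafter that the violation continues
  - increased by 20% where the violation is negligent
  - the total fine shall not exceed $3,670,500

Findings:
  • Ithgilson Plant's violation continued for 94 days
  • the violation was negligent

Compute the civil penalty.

Civil penalty: $2,527,380

First 55 days: 55 × $18,190 = $1,000,450
Remaining days: (94 − 55) × $24,850 = $969,150
Per-day component: $1,000,450 + $969,150 = $1,969,600
Base plus per-day: $136,550 + $1,969,600 = $2,106,150
Enhancement: 20% of $2,106,150 = $421,230
Enhanced fine: $2,106,150 + $421,230 = $2,527,380
Cap at $3,670,500: $2,527,380 is within the cap, no reduction.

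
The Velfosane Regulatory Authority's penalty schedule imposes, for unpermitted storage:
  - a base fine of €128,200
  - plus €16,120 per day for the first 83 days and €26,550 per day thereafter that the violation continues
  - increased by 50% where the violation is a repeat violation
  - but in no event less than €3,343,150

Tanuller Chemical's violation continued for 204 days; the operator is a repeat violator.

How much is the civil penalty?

First 83 days: 83 × €16,120 = €1,337,960
Remaining days: (204 − 83) × €26,550 = €3,212,550
Per-day component: €1,337,960 + €3,212,550 = €4,550,510
Base plus per-day: €128,200 + €4,550,510 = €4,678,710
Enhancement: 50% of €4,678,710 = €2,339,355
Enhanced fine: €4,678,710 + €2,339,355 = €7,018,065
Minimum €3,343,150: €7,018,065 meets the minimum, no increase.

€7,018,065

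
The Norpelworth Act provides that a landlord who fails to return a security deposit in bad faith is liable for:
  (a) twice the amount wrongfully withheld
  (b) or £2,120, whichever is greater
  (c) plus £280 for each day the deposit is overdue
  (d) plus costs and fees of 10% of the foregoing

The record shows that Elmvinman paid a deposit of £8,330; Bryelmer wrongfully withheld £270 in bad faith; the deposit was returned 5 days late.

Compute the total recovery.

Recovery: £3,872

Doubled: 2 × £270 = £540
Minimum £2,120: £540 is below the minimum → £2,120
Late-return penalty: 5 × £280 = £1,400
Damages plus late penalty: £2,120 + £1,400 = £3,520
Costs and fees: 10% of £3,520 = £352
Total recovery: £3,520 + £352 = £3,872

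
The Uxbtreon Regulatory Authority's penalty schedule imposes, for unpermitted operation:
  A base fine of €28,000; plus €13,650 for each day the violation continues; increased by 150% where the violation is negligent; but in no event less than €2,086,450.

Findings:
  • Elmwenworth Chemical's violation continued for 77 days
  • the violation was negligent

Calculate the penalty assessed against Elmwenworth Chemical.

€2,697,625

Per-day component: 77 × €13,650 = €1,051,050
Base plus per-day: €28,000 + €1,051,050 = €1,079,050
Enhancement: 150% of €1,079,050 = €1,618,575
Enhanced fine: €1,079,050 + €1,618,575 = €2,697,625
Minimum €2,086,450: €2,697,625 meets the minimum, no increase.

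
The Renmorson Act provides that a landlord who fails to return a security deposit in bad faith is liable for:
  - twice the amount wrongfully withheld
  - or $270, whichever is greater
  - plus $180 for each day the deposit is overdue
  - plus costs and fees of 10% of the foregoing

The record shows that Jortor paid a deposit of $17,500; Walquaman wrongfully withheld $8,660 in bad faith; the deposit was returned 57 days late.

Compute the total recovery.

$30,338

Doubled: 2 × $8,660 = $17,320
Minimum $270: $17,320 meets the minimum, no increase.
Late-return penalty: 57 × $180 = $10,260
Damages plus late penalty: $17,320 + $10,260 = $27,580
Costs and fees: 10% of $27,580 = $2,758
Total recovery: $27,580 + $2,758 = $30,338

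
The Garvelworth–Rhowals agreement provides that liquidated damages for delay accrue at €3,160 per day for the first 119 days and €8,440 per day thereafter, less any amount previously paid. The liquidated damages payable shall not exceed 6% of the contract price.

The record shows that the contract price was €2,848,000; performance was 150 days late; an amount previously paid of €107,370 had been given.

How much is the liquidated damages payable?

First 119 days: 119 × €3,160 = €376,040
Remaining days: (150 − 119) × €8,440 = €261,640
Accrued per-day damages: €376,040 + €261,640 = €637,680
Less amount previously paid: €637,680 − €107,370 = €530,310
Cap: 6% of €2,848,000 = €170,880
Cap at €170,880: €530,310 exceeds the cap → €170,880

€170,880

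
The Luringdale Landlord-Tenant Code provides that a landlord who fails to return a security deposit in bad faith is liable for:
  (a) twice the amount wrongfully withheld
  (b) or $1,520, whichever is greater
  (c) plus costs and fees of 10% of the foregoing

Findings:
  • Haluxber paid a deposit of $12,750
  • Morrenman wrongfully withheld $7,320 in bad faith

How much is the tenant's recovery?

Doubled: 2 × $7,320 = $14,640
Minimum $1,520: $14,640 meets the minimum, no increase.
Costs and fees: 10% of $14,640 = $1,464
Total recovery: $14,640 + $1,464 = $16,104

$16,104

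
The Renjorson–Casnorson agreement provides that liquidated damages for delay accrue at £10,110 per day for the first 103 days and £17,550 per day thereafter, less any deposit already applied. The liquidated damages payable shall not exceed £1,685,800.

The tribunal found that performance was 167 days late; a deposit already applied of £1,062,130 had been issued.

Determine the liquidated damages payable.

£1,102,400

First 103 days: 103 × £10,110 = £1,041,330
Remaining days: (167 − 103) × £17,550 = £1,123,200
Accrued per-day damages: £1,041,330 + £1,123,200 = £2,164,530
Less deposit already applied: £2,164,530 − £1,062,130 = £1,102,400
Cap at £1,685,800: £1,102,400 is within the cap, no reduction.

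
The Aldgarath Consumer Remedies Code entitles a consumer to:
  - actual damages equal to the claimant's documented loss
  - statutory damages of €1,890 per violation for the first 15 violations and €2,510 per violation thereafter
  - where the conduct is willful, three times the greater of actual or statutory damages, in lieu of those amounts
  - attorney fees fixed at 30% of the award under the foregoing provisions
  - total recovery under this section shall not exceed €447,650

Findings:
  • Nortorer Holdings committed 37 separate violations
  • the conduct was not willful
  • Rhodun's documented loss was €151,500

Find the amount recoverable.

€305,591

First 15 violations: 15 × €1,890 = €28,350
Remaining violations: (37 − 15) × €2,510 = €55,220
Statutory damages: €28,350 + €55,220 = €83,570
Conduct not willful: the in-lieu enhancement does not apply.
Actual plus statutory damages: €151,500 + €83,570 = €235,070
Attorney fees: 30% of €235,070 = €70,521
Total before cap: €235,070 + €70,521 = €305,591
Cap at €447,650: €305,591 is within the cap, no reduction.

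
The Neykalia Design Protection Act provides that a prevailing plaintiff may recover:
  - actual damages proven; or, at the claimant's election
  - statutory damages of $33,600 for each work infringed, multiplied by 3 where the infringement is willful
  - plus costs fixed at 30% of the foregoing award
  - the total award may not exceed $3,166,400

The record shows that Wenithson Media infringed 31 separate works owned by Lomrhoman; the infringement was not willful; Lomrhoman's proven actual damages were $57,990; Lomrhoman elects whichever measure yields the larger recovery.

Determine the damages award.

Award: $1,354,080

Statutory damages: 31 × $33,600 = $1,041,600
Infringement not willful: no ×3 enhancement.
Greater of actual damages ($57,990) or statutory damages ($1,041,600): $1,041,600
Costs: 30% of $1,041,600 = $312,480
Award plus costs: $1,041,600 + $312,480 = $1,354,080
Cap at $3,166,400: $1,354,080 is within the cap, no reduction.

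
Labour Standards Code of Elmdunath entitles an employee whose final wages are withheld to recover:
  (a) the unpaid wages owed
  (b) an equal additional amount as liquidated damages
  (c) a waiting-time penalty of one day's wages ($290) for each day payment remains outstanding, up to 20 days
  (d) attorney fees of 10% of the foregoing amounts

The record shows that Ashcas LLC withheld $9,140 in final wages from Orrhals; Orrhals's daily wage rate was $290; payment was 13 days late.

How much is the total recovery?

$24,255

Liquidated damages (equal amount): $9,140
Penalty days: min(13, 20) = 13
Waiting-time penalty: 13 × $290 = $3,770
Subtotal: $9,140 + $9,140 + $3,770 = $22,050
Attorney fees: 10% of $22,050 = $2,205
Total award: $22,050 + $2,205 = $24,255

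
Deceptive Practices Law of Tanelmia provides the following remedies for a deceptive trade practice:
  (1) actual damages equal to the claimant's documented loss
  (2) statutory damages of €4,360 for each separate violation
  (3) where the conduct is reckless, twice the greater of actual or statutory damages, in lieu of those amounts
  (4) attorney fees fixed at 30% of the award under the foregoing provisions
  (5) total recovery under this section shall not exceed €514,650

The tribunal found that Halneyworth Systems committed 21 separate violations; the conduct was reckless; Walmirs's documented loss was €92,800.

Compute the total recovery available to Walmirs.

€241,280

Statutory damages: 21 × €4,360 = €91,560
Greater of actual damages (€92,800) or statutory damages (€91,560): €92,800
Doubled: 2 × €92,800 = €185,600
Attorney fees: 30% of €185,600 = €55,680
Total before cap: €185,600 + €55,680 = €241,280
Cap at €514,650: €241,280 is within the cap, no reduction.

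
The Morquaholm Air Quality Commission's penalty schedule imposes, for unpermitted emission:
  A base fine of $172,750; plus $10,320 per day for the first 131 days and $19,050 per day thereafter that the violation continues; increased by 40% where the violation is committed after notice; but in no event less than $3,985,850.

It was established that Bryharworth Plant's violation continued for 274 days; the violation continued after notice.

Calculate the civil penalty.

First 131 days: 131 × $10,320 = $1,351,920
Remaining days: (274 − 131) × $19,050 = $2,724,150
Per-day component: $1,351,920 + $2,724,150 = $4,076,070
Base plus per-day: $172,750 + $4,076,070 = $4,248,820
Enhancement: 40% of $4,248,820 = $1,699,528
Enhanced fine: $4,248,820 + $1,699,528 = $5,948,348
Minimum $3,985,850: $5,948,348 meets the minimum, no increase.

$5,948,348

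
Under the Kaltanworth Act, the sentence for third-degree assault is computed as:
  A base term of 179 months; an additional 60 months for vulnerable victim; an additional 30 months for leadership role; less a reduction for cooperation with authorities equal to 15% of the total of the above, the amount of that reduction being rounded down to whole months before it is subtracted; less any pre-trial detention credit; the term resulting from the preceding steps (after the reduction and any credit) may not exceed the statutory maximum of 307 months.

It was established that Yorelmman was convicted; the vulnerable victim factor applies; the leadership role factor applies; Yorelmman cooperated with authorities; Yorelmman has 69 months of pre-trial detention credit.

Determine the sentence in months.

Vulnerable victim enhancement: +60 months
Leadership role enhancement: +30 months
Adjusted term: 179 months + 60 months + 30 months = 269 months
Cooperation with authorities reduction: 15% of 269 months = 40 months (rounded down)
After reduction: 269 − 40 = 229 months
Less pre-trial detention credit: 229 months − 69 months = 160 months
Cap at 307 months: 160 months is within the cap, no reduction.

Sentence: 160 months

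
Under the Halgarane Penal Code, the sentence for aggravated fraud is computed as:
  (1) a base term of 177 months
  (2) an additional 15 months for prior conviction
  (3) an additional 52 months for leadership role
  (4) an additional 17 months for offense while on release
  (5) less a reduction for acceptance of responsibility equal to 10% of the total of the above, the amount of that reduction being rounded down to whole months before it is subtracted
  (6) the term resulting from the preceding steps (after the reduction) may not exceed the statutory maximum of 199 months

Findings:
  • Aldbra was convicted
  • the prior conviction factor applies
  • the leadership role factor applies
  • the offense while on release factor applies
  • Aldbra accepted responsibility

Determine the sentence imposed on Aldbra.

199 months

Prior conviction enhancement: +15 months
Leadership role enhancement: +52 months
Offense while on release enhancement: +17 months
Adjusted term: 177 months + 15 months + 52 months + 17 months = 261 months
Acceptance of responsibility reduction: 10% of 261 months = 26 months (rounded down)
After reduction: 261 − 26 = 235 months
Cap at 199 months: 235 months exceeds the cap → 199 months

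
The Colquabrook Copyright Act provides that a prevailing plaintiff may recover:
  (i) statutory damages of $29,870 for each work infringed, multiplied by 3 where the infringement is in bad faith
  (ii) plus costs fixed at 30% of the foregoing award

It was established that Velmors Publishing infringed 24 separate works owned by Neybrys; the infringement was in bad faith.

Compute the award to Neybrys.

$2,795,832

Statutory damages: 24 × $29,870 = $716,880
Trebled: 3 × $716,880 = $2,150,640
Costs: 30% of $2,150,640 = $645,192
Award plus costs: $2,150,640 + $645,192 = $2,795,832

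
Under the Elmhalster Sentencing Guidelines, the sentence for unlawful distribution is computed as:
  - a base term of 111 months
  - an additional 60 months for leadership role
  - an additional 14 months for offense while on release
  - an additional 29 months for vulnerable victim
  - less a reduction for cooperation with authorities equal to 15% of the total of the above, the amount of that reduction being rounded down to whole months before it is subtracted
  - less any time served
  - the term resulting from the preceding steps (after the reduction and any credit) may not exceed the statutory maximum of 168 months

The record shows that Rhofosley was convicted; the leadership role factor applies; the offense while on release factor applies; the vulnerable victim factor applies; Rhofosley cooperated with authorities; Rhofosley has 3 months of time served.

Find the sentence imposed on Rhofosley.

Leadership role enhancement: +60 months
Offense while on release enhancement: +14 months
Vulnerable victim enhancement: +29 months
Adjusted term: 111 months + 60 months + 14 months + 29 months = 214 months
Cooperation with authorities reduction: 15% of 214 months = 32 months (rounded down)
After reduction: 214 − 32 = 182 months
Less time served: 182 months − 3 months = 179 months
Cap at 168 months: 179 months exceeds the cap → 168 months

168 months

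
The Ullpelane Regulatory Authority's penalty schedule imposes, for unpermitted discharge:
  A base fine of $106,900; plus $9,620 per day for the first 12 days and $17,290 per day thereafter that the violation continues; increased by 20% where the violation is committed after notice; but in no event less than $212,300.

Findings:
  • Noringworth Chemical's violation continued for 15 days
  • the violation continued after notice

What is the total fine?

First 12 days: 12 × $9,620 = $115,440
Remaining days: (15 − 12) × $17,290 = $51,870
Per-day component: $115,440 + $51,870 = $167,310
Base plus per-day: $106,900 + $167,310 = $274,210
Enhancement: 20% of $274,210 = $54,842
Enhanced fine: $274,210 + $54,842 = $329,052
Minimum $212,300: $329,052 meets the minimum, no increase.

Civil penalty: $329,052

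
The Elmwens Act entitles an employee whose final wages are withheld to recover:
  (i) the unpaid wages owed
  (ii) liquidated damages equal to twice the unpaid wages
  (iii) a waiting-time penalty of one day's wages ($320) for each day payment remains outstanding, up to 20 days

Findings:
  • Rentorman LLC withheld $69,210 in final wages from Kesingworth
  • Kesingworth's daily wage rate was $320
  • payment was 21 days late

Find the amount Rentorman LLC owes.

Total award: $214,030

Doubled: 2 × $69,210 = $138,420
Penalty days: min(21, 20) = 20
Waiting-time penalty: 20 × $320 = $6,400
Total award: $69,210 + $138,420 + $6,400 = $214,030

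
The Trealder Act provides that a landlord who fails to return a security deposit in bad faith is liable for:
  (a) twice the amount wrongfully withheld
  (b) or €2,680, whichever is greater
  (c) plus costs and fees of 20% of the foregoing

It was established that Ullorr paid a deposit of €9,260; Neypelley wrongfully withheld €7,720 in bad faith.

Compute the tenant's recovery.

€18,528

Doubled: 2 × €7,720 = €15,440
Minimum €2,680: €15,440 meets the minimum, no increase.
Costs and fees: 20% of €15,440 = €3,088
Total recovery: €15,440 + €3,088 = €18,528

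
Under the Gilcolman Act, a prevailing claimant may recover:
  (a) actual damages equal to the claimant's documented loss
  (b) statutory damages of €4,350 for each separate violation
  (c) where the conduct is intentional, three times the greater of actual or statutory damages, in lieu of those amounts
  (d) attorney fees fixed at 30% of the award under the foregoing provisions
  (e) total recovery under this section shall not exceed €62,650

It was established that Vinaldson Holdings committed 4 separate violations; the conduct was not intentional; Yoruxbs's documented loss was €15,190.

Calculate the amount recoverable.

Statutory damages: 4 × €4,350 = €17,400
Conduct not intentional: the in-lieu enhancement does not apply.
Actual plus statutory damages: €15,190 + €17,400 = €32,590
Attorney fees: 30% of €32,590 = €9,777
Total before cap: €32,590 + €9,777 = €42,367
Cap at €62,650: €42,367 is within the cap, no reduction.

€42,367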